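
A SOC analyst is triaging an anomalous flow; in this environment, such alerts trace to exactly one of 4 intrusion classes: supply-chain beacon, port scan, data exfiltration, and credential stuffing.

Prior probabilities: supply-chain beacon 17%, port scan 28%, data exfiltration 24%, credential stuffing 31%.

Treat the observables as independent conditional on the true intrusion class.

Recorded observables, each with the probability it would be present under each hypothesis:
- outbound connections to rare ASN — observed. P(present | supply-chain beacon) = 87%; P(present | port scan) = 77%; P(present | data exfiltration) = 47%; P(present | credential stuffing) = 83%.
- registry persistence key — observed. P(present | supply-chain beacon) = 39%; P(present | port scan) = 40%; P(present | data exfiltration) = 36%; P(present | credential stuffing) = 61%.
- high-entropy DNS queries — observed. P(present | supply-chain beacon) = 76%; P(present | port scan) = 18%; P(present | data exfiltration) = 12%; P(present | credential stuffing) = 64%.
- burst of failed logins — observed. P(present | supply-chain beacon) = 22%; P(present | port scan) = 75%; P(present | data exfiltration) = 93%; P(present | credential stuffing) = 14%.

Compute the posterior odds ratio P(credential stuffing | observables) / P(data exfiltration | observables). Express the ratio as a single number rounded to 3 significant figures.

Unnormalized posterior weight (prior times the observable likelihoods) for each of the two hypotheses:
  credential stuffing: 0.31 × 0.83 × 0.61 × 0.64 × 0.14 = 0.014063
  data exfiltration: 0.24 × 0.47 × 0.36 × 0.12 × 0.93 = 0.0045319
Posterior odds = 0.014063 / 0.0045319 ≈ 3.10.

3.10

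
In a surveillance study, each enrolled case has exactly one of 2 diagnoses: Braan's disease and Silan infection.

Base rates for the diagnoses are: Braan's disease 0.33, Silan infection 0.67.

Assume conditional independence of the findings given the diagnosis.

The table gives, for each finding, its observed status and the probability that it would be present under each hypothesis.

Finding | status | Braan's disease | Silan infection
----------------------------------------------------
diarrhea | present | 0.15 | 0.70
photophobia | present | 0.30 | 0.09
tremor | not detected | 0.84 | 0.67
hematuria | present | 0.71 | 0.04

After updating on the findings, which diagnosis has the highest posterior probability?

Multiply each prior by the joint likelihood of the evidence pattern (using 1 − P(present | H) for each absent finding):
  Braan's disease: 0.33 × 0.15 × 0.30 × (1 − 0.84) × 0.71 = 0.001687
  Silan infection: 0.67 × 0.70 × 0.09 × (1 − 0.67) × 0.04 = 0.00055717
Marginal likelihood of the evidence = 0.0022441.
P(Braan's disease | evidence) ≈ 0.001687 / 0.0022441 ≈ 0.752
P(Silan infection | evidence) ≈ 0.00055717 / 0.0022441 ≈ 0.248
The largest is 0.752, so Braan's disease is most probable.

Braan's disease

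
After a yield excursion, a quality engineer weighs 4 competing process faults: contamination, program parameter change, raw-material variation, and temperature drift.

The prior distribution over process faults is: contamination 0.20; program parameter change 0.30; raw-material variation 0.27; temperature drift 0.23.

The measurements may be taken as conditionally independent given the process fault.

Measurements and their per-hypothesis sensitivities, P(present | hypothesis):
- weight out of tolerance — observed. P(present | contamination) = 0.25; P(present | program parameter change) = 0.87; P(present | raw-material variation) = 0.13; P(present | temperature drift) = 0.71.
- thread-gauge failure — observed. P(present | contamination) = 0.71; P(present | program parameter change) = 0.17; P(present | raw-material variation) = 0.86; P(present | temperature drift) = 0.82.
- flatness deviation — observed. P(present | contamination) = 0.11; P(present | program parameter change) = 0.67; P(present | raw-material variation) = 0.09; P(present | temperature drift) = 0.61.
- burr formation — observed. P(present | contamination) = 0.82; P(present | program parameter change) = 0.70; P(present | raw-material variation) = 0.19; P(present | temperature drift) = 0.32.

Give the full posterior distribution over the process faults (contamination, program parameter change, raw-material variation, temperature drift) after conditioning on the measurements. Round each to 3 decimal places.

0.063, 0.411, 0.010, 0.516

For each hypothesis, the unnormalized posterior weight is prior × product of the measurement likelihoods:
  contamination: 0.20 × 0.25 × 0.71 × 0.11 × 0.82 = 0.0032021
  program parameter change: 0.30 × 0.87 × 0.17 × 0.67 × 0.70 = 0.02081
  raw-material variation: 0.27 × 0.13 × 0.86 × 0.09 × 0.19 = 0.00051618
  temperature drift: 0.23 × 0.71 × 0.82 × 0.61 × 0.32 = 0.026138
The unnormalized weights sum to 0.050666.
P(contamination | evidence) = 0.0032021 / 0.050666 ≈ 0.063
P(program parameter change | evidence) = 0.02081 / 0.050666 ≈ 0.411
P(raw-material variation | evidence) = 0.00051618 / 0.050666 ≈ 0.010
P(temperature drift | evidence) = 0.026138 / 0.050666 ≈ 0.516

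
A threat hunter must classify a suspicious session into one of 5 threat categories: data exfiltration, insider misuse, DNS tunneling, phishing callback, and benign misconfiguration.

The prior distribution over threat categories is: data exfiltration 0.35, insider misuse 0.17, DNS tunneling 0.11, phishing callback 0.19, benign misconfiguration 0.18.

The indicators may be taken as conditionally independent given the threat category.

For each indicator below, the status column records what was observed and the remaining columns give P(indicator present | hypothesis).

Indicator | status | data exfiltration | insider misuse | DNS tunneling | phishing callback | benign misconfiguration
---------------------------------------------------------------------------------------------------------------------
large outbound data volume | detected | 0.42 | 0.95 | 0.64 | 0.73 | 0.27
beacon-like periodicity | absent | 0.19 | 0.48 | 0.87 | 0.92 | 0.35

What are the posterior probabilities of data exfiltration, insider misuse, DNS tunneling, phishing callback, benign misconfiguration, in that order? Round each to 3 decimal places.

0.467, 0.329, 0.036, 0.044, 0.124

Multiply each prior by the joint likelihood of the indicator pattern (using 1 − P(present | H) for each absent indicator):
  data exfiltration: 0.35 × 0.42 × (1 − 0.19) = 0.11907
  insider misuse: 0.17 × 0.95 × (1 − 0.48) = 0.08398
  DNS tunneling: 0.11 × 0.64 × (1 − 0.87) = 0.009152
  phishing callback: 0.19 × 0.73 × (1 − 0.92) = 0.011096
  benign misconfiguration: 0.18 × 0.27 × (1 − 0.35) = 0.03159
Normalizing constant Z = 0.11907 + 0.08398 + 0.009152 + 0.011096 + 0.03159 = 0.25489.
P(data exfiltration | evidence) = 0.11907 / 0.25489 ≈ 0.467
P(insider misuse | evidence) = 0.08398 / 0.25489 ≈ 0.329
P(DNS tunneling | evidence) = 0.009152 / 0.25489 ≈ 0.036
P(phishing callback | evidence) = 0.011096 / 0.25489 ≈ 0.044
P(benign misconfiguration | evidence) = 0.03159 / 0.25489 ≈ 0.124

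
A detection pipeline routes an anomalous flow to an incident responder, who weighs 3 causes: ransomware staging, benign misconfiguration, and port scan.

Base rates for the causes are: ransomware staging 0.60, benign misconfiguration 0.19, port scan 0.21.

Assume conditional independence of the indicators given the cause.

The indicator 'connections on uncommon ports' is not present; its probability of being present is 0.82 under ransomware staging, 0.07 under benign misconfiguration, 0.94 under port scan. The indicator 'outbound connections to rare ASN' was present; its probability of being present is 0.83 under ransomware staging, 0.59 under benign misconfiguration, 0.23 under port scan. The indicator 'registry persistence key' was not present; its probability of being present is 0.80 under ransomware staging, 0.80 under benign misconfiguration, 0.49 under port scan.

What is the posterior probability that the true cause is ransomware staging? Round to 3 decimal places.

By Bayes' rule with conditional independence, the unnormalized weight for each hypothesis is prior × ∏ likelihoods (using 1 − P(present | H) for each absent indicator):
  ransomware staging: 0.60 × (1 − 0.82) × 0.83 × (1 − 0.80) = 0.017928
  benign misconfiguration: 0.19 × (1 − 0.07) × 0.59 × (1 − 0.80) = 0.020851
  port scan: 0.21 × (1 − 0.94) × 0.23 × (1 − 0.49) = 0.001478
Normalizing constant Z = 0.017928 + 0.020851 + 0.001478 = 0.040257.
P(ransomware staging | evidence) = 0.017928 / 0.040257 ≈ 0.445.

0.445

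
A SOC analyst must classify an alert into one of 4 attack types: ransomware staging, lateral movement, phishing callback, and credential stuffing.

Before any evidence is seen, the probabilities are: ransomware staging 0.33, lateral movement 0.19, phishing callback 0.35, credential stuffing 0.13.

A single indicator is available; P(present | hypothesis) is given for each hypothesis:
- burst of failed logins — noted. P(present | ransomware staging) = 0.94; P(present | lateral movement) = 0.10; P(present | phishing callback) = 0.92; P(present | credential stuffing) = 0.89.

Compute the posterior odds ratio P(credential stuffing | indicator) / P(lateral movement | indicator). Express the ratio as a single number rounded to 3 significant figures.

6.09

Posterior odds equal prior odds times the likelihood ratio; only the two competing hypotheses matter.
  credential stuffing: 0.13 × 0.89 = 0.1157
  lateral movement: 0.19 × 0.10 = 0.019
Posterior odds = 0.1157 / 0.019 ≈ 6.09.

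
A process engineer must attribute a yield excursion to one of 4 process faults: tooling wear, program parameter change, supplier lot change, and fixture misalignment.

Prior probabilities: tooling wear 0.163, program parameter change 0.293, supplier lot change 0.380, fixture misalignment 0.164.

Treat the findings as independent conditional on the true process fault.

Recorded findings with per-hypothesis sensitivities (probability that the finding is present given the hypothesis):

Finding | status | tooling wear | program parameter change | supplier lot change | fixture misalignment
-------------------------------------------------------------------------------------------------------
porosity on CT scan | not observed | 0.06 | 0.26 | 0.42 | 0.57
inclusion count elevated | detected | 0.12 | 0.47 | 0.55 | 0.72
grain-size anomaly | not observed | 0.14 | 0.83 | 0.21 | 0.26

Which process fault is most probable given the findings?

By Bayes' rule with conditional independence, the unnormalized weight for each hypothesis is prior × ∏ likelihoods (using 1 − P(present | H) for each absent finding):
  tooling wear: 0.163 × (1 − 0.06) × 0.12 × (1 − 0.14) = 0.015812
  program parameter change: 0.293 × (1 − 0.26) × 0.47 × (1 − 0.83) = 0.017324
  supplier lot change: 0.380 × (1 − 0.42) × 0.55 × (1 − 0.21) = 0.095764
  fixture misalignment: 0.164 × (1 − 0.57) × 0.72 × (1 − 0.26) = 0.037573
Normalizing constant Z = 0.015812 + 0.017324 + 0.095764 + 0.037573 = 0.16647.
P(tooling wear | evidence) ≈ 0.015812 / 0.16647 ≈ 0.095
P(program parameter change | evidence) ≈ 0.017324 / 0.16647 ≈ 0.104
P(supplier lot change | evidence) ≈ 0.095764 / 0.16647 ≈ 0.575
P(fixture misalignment | evidence) ≈ 0.037573 / 0.16647 ≈ 0.226
The largest is 0.575, so supplier lot change is most probable.

supplier lot change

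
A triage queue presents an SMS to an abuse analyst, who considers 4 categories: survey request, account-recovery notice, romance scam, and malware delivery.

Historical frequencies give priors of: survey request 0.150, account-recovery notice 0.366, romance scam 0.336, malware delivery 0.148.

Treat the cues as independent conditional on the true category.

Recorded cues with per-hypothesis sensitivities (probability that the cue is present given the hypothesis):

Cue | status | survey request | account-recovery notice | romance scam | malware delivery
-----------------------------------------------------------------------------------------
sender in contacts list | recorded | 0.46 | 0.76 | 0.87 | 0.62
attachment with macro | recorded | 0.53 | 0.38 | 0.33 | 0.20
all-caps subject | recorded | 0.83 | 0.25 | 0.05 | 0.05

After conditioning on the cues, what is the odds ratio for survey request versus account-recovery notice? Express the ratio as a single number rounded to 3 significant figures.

The normalizing constant cancels in an odds ratio, so compute prior × likelihood for the two hypotheses only:
  survey request: 0.150 × 0.46 × 0.53 × 0.83 = 0.030353
  account-recovery notice: 0.366 × 0.76 × 0.38 × 0.25 = 0.026425
Odds(survey request : account-recovery notice) = 0.030353 / 0.026425 ≈ 1.15.

1.15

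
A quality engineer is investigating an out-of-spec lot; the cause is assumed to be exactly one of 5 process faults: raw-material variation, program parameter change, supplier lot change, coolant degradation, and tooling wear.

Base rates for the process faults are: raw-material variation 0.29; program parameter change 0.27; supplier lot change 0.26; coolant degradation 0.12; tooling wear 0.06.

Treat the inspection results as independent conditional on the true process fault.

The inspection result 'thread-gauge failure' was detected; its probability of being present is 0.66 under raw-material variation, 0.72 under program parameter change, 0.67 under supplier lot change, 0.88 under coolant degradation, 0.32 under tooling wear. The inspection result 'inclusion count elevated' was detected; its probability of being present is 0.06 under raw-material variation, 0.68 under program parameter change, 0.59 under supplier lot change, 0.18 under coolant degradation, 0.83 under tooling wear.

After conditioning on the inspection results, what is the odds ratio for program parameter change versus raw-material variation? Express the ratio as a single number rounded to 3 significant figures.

Unnormalized posterior weight (prior times the inspection result likelihoods) for each of the two hypotheses:
  program parameter change: 0.27 × 0.72 × 0.68 = 0.13219
  raw-material variation: 0.29 × 0.66 × 0.06 = 0.011484
Odds(program parameter change : raw-material variation) = 0.13219 / 0.011484 ≈ 11.5.

11.5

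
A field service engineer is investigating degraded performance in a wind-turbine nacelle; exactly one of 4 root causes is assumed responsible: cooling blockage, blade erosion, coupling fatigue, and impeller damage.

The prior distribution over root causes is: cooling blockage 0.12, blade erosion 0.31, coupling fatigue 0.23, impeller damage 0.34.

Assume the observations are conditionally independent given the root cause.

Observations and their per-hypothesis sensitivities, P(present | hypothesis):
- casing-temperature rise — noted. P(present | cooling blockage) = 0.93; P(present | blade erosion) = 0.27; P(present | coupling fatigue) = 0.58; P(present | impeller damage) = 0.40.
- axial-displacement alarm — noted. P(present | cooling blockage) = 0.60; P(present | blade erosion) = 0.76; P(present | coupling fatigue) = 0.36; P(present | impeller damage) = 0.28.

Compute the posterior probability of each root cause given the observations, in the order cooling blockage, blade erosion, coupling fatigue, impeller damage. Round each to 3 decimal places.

For each hypothesis, the unnormalized posterior weight is prior × product of the observation likelihoods:
  cooling blockage: 0.12 × 0.93 × 0.60 = 0.06696
  blade erosion: 0.31 × 0.27 × 0.76 = 0.063612
  coupling fatigue: 0.23 × 0.58 × 0.36 = 0.048024
  impeller damage: 0.34 × 0.40 × 0.28 = 0.03808
The unnormalized weights sum to 0.21668.
P(cooling blockage | evidence) = 0.06696 / 0.21668 ≈ 0.309
P(blade erosion | evidence) = 0.063612 / 0.21668 ≈ 0.294
P(coupling fatigue | evidence) = 0.048024 / 0.21668 ≈ 0.222
P(impeller damage | evidence) = 0.03808 / 0.21668 ≈ 0.176

0.309, 0.294, 0.222, 0.176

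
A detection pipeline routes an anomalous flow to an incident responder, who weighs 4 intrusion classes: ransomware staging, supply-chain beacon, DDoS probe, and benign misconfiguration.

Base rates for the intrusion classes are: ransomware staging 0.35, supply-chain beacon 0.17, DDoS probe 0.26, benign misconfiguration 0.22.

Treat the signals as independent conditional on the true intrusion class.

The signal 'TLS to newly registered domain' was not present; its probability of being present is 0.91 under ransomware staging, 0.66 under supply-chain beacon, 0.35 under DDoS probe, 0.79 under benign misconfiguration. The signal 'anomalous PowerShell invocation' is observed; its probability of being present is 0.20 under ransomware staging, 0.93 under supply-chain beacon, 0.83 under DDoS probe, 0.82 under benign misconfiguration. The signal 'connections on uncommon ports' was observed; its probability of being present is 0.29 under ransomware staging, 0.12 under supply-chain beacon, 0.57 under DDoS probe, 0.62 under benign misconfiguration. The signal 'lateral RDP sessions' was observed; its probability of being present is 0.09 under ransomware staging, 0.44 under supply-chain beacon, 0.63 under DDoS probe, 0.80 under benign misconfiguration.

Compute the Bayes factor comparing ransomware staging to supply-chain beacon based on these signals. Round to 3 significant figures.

0.0281

The Bayes factor is the ratio of the joint likelihoods of the signal pattern under the two hypotheses (using 1 − P(present | H) for each absent signal).
  ransomware staging: (1 − 0.91) × 0.20 × 0.29 × 0.09 = 0.0004698
  supply-chain beacon: (1 − 0.66) × 0.93 × 0.12 × 0.44 = 0.016695
Bayes factor = 0.0004698 / 0.016695 ≈ 0.0281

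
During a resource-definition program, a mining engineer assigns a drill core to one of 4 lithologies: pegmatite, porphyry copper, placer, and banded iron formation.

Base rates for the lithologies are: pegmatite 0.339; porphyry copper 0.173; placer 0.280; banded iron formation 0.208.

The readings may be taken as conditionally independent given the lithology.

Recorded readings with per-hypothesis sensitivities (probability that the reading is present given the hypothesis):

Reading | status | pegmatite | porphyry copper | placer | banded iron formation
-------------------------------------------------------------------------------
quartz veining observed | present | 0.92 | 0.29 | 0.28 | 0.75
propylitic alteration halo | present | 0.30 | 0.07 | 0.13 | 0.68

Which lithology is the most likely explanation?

banded iron formation

By Bayes' rule with conditional independence, the unnormalized weight for each hypothesis is prior × ∏ likelihoods:
  pegmatite: 0.339 × 0.92 × 0.30 = 0.093564
  porphyry copper: 0.173 × 0.29 × 0.07 = 0.0035119
  placer: 0.280 × 0.28 × 0.13 = 0.010192
  banded iron formation: 0.208 × 0.75 × 0.68 = 0.10608
Normalizing constant Z = 0.093564 + 0.0035119 + 0.010192 + 0.10608 = 0.21335.
P(pegmatite | evidence) ≈ 0.093564 / 0.21335 ≈ 0.439
P(porphyry copper | evidence) ≈ 0.0035119 / 0.21335 ≈ 0.016
P(placer | evidence) ≈ 0.010192 / 0.21335 ≈ 0.048
P(banded iron formation | evidence) ≈ 0.10608 / 0.21335 ≈ 0.497
The largest is 0.497, so banded iron formation is most probable.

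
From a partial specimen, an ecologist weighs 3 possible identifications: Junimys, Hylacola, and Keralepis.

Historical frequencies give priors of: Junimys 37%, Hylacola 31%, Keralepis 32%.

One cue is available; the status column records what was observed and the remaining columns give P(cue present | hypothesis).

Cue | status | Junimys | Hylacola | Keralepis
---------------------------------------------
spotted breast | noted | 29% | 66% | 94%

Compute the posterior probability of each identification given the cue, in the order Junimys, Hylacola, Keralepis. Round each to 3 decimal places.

By Bayes' rule, the unnormalized weight for each hypothesis is prior × likelihood:
  Junimys: 0.37 × 0.29 = 0.1073
  Hylacola: 0.31 × 0.66 = 0.2046
  Keralepis: 0.32 × 0.94 = 0.3008
The unnormalized weights sum to 0.6127.
P(Junimys | evidence) = 0.1073 / 0.6127 ≈ 0.175
P(Hylacola | evidence) = 0.2046 / 0.6127 ≈ 0.334
P(Keralepis | evidence) = 0.3008 / 0.6127 ≈ 0.491

0.175, 0.334, 0.491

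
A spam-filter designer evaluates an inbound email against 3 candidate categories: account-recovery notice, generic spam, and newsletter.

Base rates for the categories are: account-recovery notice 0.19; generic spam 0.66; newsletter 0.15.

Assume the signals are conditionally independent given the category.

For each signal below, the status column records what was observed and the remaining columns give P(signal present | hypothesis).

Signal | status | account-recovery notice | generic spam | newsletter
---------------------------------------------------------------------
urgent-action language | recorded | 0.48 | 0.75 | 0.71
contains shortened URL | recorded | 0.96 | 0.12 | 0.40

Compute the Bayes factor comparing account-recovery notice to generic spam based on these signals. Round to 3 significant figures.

Joint likelihood of the signal pattern under each hypothesis:
  account-recovery notice: 0.48 × 0.96 = 0.4608
  generic spam: 0.75 × 0.12 = 0.09
Bayes factor = 0.4608 / 0.09 ≈ 5.12

5.12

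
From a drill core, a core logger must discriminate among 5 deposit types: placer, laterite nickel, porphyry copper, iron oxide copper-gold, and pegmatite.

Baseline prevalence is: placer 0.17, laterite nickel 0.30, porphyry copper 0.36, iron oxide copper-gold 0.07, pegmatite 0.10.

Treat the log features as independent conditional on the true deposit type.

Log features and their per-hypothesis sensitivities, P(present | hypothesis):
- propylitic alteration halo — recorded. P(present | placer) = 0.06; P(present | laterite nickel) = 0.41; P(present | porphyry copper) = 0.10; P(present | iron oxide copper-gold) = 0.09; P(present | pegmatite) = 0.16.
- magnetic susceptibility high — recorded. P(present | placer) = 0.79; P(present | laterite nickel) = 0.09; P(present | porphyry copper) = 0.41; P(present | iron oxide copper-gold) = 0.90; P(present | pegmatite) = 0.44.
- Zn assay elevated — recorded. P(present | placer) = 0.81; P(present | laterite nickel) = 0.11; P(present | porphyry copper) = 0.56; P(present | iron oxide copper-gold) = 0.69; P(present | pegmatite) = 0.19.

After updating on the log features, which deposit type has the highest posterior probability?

By Bayes' rule with conditional independence, the unnormalized weight for each hypothesis is prior × ∏ likelihoods:
  placer: 0.17 × 0.06 × 0.79 × 0.81 = 0.006527
  laterite nickel: 0.30 × 0.41 × 0.09 × 0.11 = 0.0012177
  porphyry copper: 0.36 × 0.10 × 0.41 × 0.56 = 0.0082656
  iron oxide copper-gold: 0.07 × 0.09 × 0.90 × 0.69 = 0.0039123
  pegmatite: 0.10 × 0.16 × 0.44 × 0.19 = 0.0013376
Marginal likelihood of the evidence = 0.02126.
P(placer | evidence) ≈ 0.006527 / 0.02126 ≈ 0.307
P(laterite nickel | evidence) ≈ 0.0012177 / 0.02126 ≈ 0.057
P(porphyry copper | evidence) ≈ 0.0082656 / 0.02126 ≈ 0.389
P(iron oxide copper-gold | evidence) ≈ 0.0039123 / 0.02126 ≈ 0.184
P(pegmatite | evidence) ≈ 0.0013376 / 0.02126 ≈ 0.063
The largest is 0.389, so porphyry copper is most probable.

porphyry copper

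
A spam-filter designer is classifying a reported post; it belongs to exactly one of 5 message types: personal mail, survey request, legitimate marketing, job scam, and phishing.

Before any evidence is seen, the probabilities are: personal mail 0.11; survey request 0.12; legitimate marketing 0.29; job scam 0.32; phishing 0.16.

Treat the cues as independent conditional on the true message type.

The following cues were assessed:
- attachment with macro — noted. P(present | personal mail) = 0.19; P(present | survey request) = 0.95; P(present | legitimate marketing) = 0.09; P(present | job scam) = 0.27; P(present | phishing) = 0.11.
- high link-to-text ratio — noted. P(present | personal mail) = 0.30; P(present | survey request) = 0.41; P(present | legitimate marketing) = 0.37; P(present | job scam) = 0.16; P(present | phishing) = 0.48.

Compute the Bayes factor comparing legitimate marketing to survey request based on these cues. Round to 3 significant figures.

Take the product of per-cue likelihoods under each hypothesis, then divide.
  legitimate marketing: 0.09 × 0.37 = 0.0333
  survey request: 0.95 × 0.41 = 0.3895
Bayes factor = 0.0333 / 0.3895 ≈ 0.0855

0.0855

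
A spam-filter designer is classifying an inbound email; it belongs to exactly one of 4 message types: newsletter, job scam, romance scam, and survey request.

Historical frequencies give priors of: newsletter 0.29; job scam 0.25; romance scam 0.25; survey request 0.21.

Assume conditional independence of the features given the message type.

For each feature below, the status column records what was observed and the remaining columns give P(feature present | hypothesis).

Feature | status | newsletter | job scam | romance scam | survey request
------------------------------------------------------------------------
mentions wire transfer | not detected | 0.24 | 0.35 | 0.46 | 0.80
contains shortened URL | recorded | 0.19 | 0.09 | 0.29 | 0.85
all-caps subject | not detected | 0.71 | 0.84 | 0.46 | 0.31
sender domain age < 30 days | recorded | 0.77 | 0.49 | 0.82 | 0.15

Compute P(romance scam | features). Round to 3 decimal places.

0.550

For each hypothesis, the unnormalized posterior weight is prior × product of the feature likelihoods (using 1 − P(present | H) for each absent feature):
  newsletter: 0.29 × (1 − 0.24) × 0.19 × (1 − 0.71) × 0.77 = 0.0093509
  job scam: 0.25 × (1 − 0.35) × 0.09 × (1 − 0.84) × 0.49 = 0.0011466
  romance scam: 0.25 × (1 − 0.46) × 0.29 × (1 − 0.46) × 0.82 = 0.017336
  survey request: 0.21 × (1 − 0.80) × 0.85 × (1 − 0.31) × 0.15 = 0.0036949
Normalizing constant Z = 0.0093509 + 0.0011466 + 0.017336 + 0.0036949 = 0.031528.
P(romance scam | evidence) = 0.017336 / 0.031528 ≈ 0.550.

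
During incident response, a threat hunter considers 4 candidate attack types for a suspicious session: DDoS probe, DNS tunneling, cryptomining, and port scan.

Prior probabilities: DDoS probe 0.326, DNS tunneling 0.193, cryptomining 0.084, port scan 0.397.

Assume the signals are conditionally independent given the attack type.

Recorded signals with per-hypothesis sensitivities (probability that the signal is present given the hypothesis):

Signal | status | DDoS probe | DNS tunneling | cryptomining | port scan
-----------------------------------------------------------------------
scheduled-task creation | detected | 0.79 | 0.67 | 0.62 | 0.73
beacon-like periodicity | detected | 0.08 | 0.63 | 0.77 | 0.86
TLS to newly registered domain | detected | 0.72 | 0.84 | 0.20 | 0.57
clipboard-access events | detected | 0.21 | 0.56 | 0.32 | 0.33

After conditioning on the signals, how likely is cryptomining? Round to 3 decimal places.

0.028

By Bayes' rule with conditional independence, the unnormalized weight for each hypothesis is prior × ∏ likelihoods:
  DDoS probe: 0.326 × 0.79 × 0.08 × 0.72 × 0.21 = 0.0031152
  DNS tunneling: 0.193 × 0.67 × 0.63 × 0.84 × 0.56 = 0.038321
  cryptomining: 0.084 × 0.62 × 0.77 × 0.20 × 0.32 = 0.0025665
  port scan: 0.397 × 0.73 × 0.86 × 0.57 × 0.33 = 0.046881
Normalizing constant Z = 0.0031152 + 0.038321 + 0.0025665 + 0.046881 = 0.090884.
P(cryptomining | evidence) = 0.0025665 / 0.090884 ≈ 0.028.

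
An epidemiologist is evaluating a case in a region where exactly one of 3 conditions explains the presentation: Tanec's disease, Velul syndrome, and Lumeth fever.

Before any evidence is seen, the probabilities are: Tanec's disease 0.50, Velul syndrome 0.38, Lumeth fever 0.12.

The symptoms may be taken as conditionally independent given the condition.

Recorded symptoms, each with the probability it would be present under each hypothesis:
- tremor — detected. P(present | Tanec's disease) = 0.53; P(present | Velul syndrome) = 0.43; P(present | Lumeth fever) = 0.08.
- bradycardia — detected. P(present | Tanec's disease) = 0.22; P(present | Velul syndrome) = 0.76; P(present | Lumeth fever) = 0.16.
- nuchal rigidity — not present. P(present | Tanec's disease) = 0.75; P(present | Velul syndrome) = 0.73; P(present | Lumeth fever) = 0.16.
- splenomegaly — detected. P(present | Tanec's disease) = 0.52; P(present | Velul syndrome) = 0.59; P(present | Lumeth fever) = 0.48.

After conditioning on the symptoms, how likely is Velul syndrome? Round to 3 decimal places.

Multiply each prior by the joint likelihood of the symptom pattern (using 1 − P(present | H) for each absent symptom):
  Tanec's disease: 0.50 × 0.53 × 0.22 × (1 − 0.75) × 0.52 = 0.007579
  Velul syndrome: 0.38 × 0.43 × 0.76 × (1 − 0.73) × 0.59 = 0.019783
  Lumeth fever: 0.12 × 0.08 × 0.16 × (1 − 0.16) × 0.48 = 0.00061932
Marginal likelihood of the evidence = 0.027981.
P(Velul syndrome | evidence) = 0.019783 / 0.027981 ≈ 0.707.

0.707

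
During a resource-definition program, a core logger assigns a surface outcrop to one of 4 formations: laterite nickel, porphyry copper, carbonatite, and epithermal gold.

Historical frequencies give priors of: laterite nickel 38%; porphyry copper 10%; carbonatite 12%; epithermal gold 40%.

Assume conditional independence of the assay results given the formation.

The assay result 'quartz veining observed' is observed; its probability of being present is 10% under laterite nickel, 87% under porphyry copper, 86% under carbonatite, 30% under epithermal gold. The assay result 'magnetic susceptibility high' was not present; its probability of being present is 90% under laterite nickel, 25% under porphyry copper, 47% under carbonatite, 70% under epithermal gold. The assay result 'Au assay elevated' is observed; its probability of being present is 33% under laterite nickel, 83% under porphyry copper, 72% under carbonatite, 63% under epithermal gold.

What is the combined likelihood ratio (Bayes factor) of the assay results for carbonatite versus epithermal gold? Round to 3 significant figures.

5.79

The Bayes factor is the ratio of the joint likelihoods of the assay result pattern under the two hypotheses (using 1 − P(present | H) for each absent assay result).
  carbonatite: 0.86 × (1 − 0.47) × 0.72 = 0.32818
  epithermal gold: 0.30 × (1 − 0.70) × 0.63 = 0.0567
Bayes factor = 0.32818 / 0.0567 ≈ 5.79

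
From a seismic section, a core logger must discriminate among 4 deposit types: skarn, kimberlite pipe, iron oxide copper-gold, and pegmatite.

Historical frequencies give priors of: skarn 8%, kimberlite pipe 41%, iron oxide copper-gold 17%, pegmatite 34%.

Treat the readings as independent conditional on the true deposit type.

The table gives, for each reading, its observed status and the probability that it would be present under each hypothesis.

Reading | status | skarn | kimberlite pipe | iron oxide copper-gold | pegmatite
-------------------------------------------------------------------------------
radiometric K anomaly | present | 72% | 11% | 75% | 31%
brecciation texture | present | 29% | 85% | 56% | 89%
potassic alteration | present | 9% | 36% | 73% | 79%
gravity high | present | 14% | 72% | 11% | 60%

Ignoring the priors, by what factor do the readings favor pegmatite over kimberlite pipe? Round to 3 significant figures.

5.40

Take the product of per-reading likelihoods under each hypothesis, then divide.
  pegmatite: 0.31 × 0.89 × 0.79 × 0.60 = 0.13078
  kimberlite pipe: 0.11 × 0.85 × 0.36 × 0.72 = 0.024235
Bayes factor = 0.13078 / 0.024235 ≈ 5.40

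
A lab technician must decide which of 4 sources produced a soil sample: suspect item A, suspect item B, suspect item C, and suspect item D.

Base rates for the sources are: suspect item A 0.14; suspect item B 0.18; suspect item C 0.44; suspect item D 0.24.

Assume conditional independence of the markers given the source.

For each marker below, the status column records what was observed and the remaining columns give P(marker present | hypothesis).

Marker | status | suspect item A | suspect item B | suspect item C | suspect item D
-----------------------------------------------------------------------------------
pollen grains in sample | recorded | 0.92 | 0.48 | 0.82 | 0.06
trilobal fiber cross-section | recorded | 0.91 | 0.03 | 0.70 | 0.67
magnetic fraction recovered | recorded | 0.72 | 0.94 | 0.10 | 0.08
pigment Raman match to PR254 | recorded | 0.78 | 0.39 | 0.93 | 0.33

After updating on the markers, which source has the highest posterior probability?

For each hypothesis, the unnormalized posterior weight is prior × product of the marker likelihoods:
  suspect item A: 0.14 × 0.92 × 0.91 × 0.72 × 0.78 = 0.065824
  suspect item B: 0.18 × 0.48 × 0.03 × 0.94 × 0.39 = 0.00095023
  suspect item C: 0.44 × 0.82 × 0.70 × 0.10 × 0.93 = 0.023488
  suspect item D: 0.24 × 0.06 × 0.67 × 0.08 × 0.33 = 0.00025471
The unnormalized weights sum to 0.090517.
P(suspect item A | evidence) ≈ 0.065824 / 0.090517 ≈ 0.727
P(suspect item B | evidence) ≈ 0.00095023 / 0.090517 ≈ 0.010
P(suspect item C | evidence) ≈ 0.023488 / 0.090517 ≈ 0.259
P(suspect item D | evidence) ≈ 0.00025471 / 0.090517 ≈ 0.003
The largest is 0.727, so suspect item A is most probable.

suspect item A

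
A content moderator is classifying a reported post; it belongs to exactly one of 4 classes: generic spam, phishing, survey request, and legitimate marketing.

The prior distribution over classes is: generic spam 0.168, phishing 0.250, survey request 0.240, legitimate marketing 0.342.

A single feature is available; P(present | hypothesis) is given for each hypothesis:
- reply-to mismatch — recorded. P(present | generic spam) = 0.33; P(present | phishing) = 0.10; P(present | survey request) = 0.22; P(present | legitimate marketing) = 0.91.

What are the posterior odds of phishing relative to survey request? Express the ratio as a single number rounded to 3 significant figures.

Unnormalized posterior weight (prior times the feature likelihood) for each of the two hypotheses:
  phishing: 0.250 × 0.10 = 0.025
  survey request: 0.240 × 0.22 = 0.0528
Odds(phishing : survey request) = 0.025 / 0.0528 ≈ 0.473.

0.473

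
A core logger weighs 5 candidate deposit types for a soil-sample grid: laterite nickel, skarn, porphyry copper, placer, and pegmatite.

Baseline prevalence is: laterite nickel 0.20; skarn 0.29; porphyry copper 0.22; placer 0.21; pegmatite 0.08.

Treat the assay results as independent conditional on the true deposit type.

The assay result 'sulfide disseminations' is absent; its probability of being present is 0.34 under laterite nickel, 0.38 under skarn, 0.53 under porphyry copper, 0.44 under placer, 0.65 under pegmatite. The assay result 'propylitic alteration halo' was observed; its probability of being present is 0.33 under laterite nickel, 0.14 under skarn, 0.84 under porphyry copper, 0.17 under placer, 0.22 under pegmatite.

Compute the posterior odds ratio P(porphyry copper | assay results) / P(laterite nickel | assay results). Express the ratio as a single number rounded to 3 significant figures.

1.99

Posterior odds equal prior odds times the likelihood ratio; only the two competing hypotheses matter (using 1 − P(present | H) for each absent assay result).
  porphyry copper: 0.22 × (1 − 0.53) × 0.84 = 0.086856
  laterite nickel: 0.20 × (1 − 0.34) × 0.33 = 0.04356
Odds(porphyry copper : laterite nickel) = 0.086856 / 0.04356 ≈ 1.99.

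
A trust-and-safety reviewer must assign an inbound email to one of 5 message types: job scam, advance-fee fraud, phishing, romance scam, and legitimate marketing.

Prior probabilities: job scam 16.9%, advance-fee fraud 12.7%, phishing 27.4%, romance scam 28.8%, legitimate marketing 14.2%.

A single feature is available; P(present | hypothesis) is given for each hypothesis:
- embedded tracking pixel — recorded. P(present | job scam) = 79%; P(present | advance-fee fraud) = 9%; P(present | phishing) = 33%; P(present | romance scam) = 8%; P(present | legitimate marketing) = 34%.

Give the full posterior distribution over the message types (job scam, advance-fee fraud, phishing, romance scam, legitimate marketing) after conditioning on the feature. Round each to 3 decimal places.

For each hypothesis, the unnormalized posterior weight is prior × likelihood:
  job scam: 0.169 × 0.79 = 0.13351
  advance-fee fraud: 0.127 × 0.09 = 0.01143
  phishing: 0.274 × 0.33 = 0.09042
  romance scam: 0.288 × 0.08 = 0.02304
  legitimate marketing: 0.142 × 0.34 = 0.04828
The unnormalized weights sum to 0.30668.
P(job scam | evidence) = 0.13351 / 0.30668 ≈ 0.435
P(advance-fee fraud | evidence) = 0.01143 / 0.30668 ≈ 0.037
P(phishing | evidence) = 0.09042 / 0.30668 ≈ 0.295
P(romance scam | evidence) = 0.02304 / 0.30668 ≈ 0.075
P(legitimate marketing | evidence) = 0.04828 / 0.30668 ≈ 0.157

0.435, 0.037, 0.295, 0.075, 0.157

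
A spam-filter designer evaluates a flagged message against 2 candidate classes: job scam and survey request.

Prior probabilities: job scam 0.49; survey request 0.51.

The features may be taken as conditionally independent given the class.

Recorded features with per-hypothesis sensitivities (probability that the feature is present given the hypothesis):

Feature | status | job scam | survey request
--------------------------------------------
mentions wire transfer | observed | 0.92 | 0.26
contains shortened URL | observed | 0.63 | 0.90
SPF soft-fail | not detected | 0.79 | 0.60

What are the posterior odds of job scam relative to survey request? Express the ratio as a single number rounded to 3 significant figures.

Unnormalized posterior weight (prior times the feature likelihoods) for each of the two hypotheses (using 1 − P(present | H) for each absent feature):
  job scam: 0.49 × 0.92 × 0.63 × (1 − 0.79) = 0.059641
  survey request: 0.51 × 0.26 × 0.90 × (1 − 0.60) = 0.047736
Odds(job scam : survey request) = 0.059641 / 0.047736 ≈ 1.25.

1.25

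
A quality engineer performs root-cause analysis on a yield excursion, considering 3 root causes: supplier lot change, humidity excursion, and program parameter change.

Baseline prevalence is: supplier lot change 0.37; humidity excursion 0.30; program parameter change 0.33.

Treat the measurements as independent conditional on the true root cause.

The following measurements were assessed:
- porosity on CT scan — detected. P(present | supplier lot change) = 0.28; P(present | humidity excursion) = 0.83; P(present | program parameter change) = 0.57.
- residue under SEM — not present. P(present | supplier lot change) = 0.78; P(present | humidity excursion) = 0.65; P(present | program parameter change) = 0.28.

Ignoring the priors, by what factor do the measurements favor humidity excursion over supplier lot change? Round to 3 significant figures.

The Bayes factor is the ratio of the joint likelihoods of the measurement pattern under the two hypotheses (using 1 − P(present | H) for each absent measurement).
  humidity excursion: 0.83 × (1 − 0.65) = 0.2905
  supplier lot change: 0.28 × (1 − 0.78) = 0.0616
Bayes factor = 0.2905 / 0.0616 ≈ 4.72

4.72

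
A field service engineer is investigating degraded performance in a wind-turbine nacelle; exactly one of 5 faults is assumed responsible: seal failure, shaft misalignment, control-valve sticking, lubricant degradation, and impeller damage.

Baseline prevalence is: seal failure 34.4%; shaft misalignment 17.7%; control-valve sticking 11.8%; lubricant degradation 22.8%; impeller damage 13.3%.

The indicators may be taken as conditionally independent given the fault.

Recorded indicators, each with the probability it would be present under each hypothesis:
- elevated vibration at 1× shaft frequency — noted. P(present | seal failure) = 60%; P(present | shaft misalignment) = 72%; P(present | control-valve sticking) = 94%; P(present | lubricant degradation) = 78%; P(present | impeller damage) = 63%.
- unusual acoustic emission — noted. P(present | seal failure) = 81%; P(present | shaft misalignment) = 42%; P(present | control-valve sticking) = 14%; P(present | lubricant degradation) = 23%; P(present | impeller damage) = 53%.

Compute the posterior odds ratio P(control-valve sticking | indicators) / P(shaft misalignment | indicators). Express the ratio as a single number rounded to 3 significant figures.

Posterior odds equal prior odds times the likelihood ratio; only the two competing hypotheses matter.
  control-valve sticking: 0.118 × 0.94 × 0.14 = 0.015529
  shaft misalignment: 0.177 × 0.72 × 0.42 = 0.053525
Odds(control-valve sticking : shaft misalignment) = 0.015529 / 0.053525 ≈ 0.290.

0.290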